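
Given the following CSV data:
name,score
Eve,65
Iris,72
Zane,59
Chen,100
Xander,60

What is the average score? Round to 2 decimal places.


Scores: 65, 72, 59, 100, 60
Sum = 356
Count = 5
Average = 356 / 5 = 71.20

ANSWER: 71.20


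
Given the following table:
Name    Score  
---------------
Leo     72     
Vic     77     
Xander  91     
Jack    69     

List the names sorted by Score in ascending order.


Sorting by Score (ascending):
  Jack: 69
  Leo: 72
  Vic: 77
  Xander: 91


ANSWER: Jack, Leo, Vic, Xander


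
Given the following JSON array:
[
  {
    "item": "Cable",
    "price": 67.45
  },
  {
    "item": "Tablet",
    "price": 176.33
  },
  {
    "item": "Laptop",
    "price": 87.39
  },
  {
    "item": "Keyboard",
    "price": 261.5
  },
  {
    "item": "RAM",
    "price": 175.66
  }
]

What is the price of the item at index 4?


Array index 4 -> RAM
price = 175.66

ANSWER: 175.66


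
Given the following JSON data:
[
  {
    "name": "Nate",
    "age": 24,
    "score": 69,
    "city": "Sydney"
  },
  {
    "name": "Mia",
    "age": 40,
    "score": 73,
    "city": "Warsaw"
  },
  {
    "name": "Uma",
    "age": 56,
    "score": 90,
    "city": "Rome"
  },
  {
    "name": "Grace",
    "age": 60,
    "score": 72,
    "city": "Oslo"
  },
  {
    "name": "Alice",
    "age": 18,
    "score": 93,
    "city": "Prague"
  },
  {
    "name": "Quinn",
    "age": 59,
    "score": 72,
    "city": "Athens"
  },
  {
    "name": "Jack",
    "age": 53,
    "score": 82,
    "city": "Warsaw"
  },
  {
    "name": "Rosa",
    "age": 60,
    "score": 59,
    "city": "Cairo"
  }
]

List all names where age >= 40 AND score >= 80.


Checking both conditions:
  Nate (age=24, score=69) -> no
  Mia (age=40, score=73) -> no
  Uma (age=56, score=90) -> YES
  Grace (age=60, score=72) -> no
  Alice (age=18, score=93) -> no
  Quinn (age=59, score=72) -> no
  Jack (age=53, score=82) -> YES
  Rosa (age=60, score=59) -> no


ANSWER: Uma, Jack


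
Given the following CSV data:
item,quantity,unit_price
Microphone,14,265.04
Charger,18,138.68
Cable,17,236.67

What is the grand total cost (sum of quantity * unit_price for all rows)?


Computing row totals:
  Microphone: 14 * 265.04 = 3710.56
  Charger: 18 * 138.68 = 2496.24
  Cable: 17 * 236.67 = 4023.39
Grand total = 3710.56 + 2496.24 + 4023.39 = 10230.19

ANSWER: 10230.19


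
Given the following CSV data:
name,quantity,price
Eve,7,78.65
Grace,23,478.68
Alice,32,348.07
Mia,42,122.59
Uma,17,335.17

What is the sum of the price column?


Values in 'price' column:
  Row 1: 78.65
  Row 2: 478.68
  Row 3: 348.07
  Row 4: 122.59
  Row 5: 335.17
Sum = 78.65 + 478.68 + 348.07 + 122.59 + 335.17 = 1363.16

ANSWER: 1363.16


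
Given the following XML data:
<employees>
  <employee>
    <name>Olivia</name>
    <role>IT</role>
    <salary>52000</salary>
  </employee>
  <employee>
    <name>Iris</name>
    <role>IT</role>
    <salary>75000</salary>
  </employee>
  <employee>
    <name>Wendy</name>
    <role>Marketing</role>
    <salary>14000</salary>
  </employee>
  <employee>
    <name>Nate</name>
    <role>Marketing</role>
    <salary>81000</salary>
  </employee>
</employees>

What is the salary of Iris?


Searching for <employee> with <name>Iris</name>
Found at position 2
<salary>75000</salary>

ANSWER: 75000


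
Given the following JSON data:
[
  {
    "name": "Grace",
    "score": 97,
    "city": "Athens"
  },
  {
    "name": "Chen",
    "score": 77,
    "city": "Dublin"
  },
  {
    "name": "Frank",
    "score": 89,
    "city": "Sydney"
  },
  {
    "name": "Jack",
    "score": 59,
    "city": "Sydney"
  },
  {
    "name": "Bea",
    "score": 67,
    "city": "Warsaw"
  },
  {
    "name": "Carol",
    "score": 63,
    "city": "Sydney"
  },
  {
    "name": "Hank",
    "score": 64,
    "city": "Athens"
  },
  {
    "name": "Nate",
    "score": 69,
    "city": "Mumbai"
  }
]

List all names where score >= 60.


Filtering records where score >= 60:
  Grace (score=97) -> YES
  Chen (score=77) -> YES
  Frank (score=89) -> YES
  Jack (score=59) -> no
  Bea (score=67) -> YES
  Carol (score=63) -> YES
  Hank (score=64) -> YES
  Nate (score=69) -> YES


ANSWER: Grace, Chen, Frank, Bea, Carol, Hank, Nate


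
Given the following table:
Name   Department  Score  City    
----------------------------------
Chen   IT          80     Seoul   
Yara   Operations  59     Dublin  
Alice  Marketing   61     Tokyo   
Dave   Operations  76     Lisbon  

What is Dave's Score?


Row 4: Dave
Score = 76

ANSWER: 76


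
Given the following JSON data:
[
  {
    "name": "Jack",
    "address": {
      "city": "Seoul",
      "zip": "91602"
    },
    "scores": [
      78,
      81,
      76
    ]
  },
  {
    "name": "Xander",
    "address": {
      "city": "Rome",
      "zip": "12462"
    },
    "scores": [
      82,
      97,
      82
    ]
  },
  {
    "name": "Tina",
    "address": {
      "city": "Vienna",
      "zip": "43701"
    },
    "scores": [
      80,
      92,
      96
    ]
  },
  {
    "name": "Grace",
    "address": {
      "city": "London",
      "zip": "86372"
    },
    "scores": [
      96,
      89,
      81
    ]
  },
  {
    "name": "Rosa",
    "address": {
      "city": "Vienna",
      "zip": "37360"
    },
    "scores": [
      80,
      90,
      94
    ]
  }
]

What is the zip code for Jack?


Path: records[0].address.zip
Value: 91602

ANSWER: 91602


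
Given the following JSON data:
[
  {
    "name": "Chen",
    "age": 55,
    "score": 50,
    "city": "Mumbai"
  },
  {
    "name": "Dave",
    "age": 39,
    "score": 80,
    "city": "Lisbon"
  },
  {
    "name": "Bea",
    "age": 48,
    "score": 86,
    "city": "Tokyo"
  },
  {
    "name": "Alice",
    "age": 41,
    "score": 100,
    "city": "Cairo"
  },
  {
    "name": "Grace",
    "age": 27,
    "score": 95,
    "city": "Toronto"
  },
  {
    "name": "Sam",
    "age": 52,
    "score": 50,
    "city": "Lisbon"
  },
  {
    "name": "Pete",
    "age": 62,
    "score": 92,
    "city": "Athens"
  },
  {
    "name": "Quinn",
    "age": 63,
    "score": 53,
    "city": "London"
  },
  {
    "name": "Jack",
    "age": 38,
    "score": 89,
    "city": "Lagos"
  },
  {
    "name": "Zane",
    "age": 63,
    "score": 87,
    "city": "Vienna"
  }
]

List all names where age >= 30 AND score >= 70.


Checking both conditions:
  Chen (age=55, score=50) -> no
  Dave (age=39, score=80) -> YES
  Bea (age=48, score=86) -> YES
  Alice (age=41, score=100) -> YES
  Grace (age=27, score=95) -> no
  Sam (age=52, score=50) -> no
  Pete (age=62, score=92) -> YES
  Quinn (age=63, score=53) -> no
  Jack (age=38, score=89) -> YES
  Zane (age=63, score=87) -> YES


ANSWER: Dave, Bea, Alice, Pete, Jack, Zane


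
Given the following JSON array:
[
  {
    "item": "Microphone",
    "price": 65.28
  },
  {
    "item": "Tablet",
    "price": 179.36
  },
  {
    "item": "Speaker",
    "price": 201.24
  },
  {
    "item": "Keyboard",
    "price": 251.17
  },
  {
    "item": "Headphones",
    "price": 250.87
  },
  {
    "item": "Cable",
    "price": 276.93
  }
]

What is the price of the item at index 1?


Array index 1 -> Tablet
price = 179.36

ANSWER: 179.36


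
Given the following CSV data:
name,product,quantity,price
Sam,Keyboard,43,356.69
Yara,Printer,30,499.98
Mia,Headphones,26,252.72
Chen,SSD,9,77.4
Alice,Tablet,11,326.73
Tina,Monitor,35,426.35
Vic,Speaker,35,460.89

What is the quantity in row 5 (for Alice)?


Row 5: Alice
Column 'quantity' = 11

ANSWER: 11


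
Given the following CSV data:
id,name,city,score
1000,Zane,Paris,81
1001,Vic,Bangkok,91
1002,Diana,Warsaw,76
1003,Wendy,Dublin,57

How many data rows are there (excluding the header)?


Counting rows (excluding header):
Header: id,name,city,score
Data rows: 4

ANSWER: 4


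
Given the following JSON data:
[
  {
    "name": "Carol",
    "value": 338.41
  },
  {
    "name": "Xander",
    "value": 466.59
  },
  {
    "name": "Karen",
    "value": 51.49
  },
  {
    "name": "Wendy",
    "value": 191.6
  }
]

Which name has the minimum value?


Comparing values:
  Carol: 338.41
  Xander: 466.59
  Karen: 51.49
  Wendy: 191.6
Minimum: Karen (51.49)

ANSWER: Karen


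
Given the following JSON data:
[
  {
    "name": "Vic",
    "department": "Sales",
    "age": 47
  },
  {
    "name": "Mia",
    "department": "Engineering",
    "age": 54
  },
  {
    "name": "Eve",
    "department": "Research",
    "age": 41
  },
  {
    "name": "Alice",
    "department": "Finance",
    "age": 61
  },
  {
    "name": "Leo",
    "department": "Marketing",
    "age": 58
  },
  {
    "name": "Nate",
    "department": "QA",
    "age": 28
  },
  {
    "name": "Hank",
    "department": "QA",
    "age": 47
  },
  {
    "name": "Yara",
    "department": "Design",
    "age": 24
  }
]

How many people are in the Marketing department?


Scanning records for department = Marketing
  Record 4: Leo
Count: 1

ANSWER: 1


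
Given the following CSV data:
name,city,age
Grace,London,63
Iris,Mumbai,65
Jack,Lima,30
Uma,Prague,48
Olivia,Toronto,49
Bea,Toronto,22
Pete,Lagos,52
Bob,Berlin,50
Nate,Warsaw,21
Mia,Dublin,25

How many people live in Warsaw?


Scanning city column for 'Warsaw':
  Row 9: Nate -> MATCH
Total matches: 1

ANSWER: 1


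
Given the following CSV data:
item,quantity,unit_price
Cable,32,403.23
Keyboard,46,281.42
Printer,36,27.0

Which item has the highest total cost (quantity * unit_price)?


Computing row totals:
  Cable: 12903.36
  Keyboard: 12945.32
  Printer: 972.0
Maximum: Keyboard (12945.32)

ANSWER: Keyboard


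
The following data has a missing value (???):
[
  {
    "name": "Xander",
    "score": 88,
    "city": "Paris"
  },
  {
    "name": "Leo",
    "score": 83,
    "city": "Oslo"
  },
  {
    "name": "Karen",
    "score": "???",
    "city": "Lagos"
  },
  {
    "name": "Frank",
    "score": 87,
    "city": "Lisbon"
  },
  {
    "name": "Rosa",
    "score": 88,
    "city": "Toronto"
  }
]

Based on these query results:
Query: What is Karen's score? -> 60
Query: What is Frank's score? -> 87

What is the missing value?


The missing value is Karen's score
From query: Karen's score = 60

ANSWER: 60


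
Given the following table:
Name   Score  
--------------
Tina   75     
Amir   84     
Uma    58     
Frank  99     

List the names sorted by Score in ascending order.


Sorting by Score (ascending):
  Uma: 58
  Tina: 75
  Amir: 84
  Frank: 99


ANSWER: Uma, Tina, Amir, Frank


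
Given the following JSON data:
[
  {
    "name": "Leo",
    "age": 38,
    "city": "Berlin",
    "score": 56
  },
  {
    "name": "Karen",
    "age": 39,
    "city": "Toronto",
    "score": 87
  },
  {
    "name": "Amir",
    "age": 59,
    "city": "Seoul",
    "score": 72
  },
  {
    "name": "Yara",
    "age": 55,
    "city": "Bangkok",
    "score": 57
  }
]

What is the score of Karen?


Looking up record where name = Karen
Record index: 1
Field 'score' = 87

ANSWER: 87


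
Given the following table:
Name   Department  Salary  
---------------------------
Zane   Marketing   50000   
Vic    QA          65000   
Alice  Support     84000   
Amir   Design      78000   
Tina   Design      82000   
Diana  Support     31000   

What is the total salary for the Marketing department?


Marketing department members:
  Zane: 50000
Total = 50000 = 50000

ANSWER: 50000


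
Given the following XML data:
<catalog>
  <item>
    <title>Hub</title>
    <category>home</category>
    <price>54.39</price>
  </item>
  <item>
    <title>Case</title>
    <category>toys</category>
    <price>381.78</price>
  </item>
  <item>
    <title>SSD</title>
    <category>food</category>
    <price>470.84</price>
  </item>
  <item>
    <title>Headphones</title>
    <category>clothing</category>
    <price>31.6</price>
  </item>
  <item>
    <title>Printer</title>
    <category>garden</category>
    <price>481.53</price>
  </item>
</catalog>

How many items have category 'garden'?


Scanning <item> elements for <category>garden</category>:
  Item 5: Printer -> MATCH
Count: 1

ANSWER: 1


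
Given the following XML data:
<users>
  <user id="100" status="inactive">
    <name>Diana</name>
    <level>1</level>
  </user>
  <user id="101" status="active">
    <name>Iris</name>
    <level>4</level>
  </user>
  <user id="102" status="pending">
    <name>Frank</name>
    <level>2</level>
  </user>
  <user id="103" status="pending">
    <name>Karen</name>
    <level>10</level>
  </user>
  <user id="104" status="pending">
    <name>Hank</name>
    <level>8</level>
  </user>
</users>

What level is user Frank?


Finding user: Frank
<level>2</level>

ANSWER: 2


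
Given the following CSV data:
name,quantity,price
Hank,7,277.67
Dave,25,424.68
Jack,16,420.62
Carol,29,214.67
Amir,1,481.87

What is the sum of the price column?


Values in 'price' column:
  Row 1: 277.67
  Row 2: 424.68
  Row 3: 420.62
  Row 4: 214.67
  Row 5: 481.87
Sum = 277.67 + 424.68 + 420.62 + 214.67 + 481.87 = 1819.51

ANSWER: 1819.51


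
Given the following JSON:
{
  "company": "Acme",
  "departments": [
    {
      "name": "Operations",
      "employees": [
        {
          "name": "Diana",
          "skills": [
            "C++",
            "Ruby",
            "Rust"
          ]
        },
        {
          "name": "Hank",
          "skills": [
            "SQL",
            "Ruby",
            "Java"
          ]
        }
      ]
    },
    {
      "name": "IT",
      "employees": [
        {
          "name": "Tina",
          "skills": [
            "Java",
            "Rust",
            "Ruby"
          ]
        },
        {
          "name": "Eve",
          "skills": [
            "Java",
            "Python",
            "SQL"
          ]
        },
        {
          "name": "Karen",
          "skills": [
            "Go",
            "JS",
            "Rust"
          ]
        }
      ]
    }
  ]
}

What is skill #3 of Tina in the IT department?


Path: departments[1].employees[0].skills[2]
Value: Ruby

ANSWER: Ruby


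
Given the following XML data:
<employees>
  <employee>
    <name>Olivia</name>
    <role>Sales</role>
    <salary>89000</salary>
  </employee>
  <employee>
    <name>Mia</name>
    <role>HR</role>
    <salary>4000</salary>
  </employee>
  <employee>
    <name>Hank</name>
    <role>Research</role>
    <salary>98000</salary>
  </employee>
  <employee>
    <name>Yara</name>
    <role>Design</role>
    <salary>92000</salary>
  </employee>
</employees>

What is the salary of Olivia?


Searching for <employee> with <name>Olivia</name>
Found at position 1
<salary>89000</salary>

ANSWER: 89000


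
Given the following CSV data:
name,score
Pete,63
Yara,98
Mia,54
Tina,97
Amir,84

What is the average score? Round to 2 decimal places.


Scores: 63, 98, 54, 97, 84
Sum = 396
Count = 5
Average = 396 / 5 = 79.20

ANSWER: 79.20


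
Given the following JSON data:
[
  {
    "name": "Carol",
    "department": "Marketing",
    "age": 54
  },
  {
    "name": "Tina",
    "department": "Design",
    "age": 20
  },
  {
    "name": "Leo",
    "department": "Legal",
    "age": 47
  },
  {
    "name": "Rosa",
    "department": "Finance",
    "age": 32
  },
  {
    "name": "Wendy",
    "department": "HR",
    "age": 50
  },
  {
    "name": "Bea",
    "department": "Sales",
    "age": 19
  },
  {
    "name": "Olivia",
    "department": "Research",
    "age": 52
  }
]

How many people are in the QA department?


Scanning records for department = QA
  No matches found
Count: 0

ANSWER: 0


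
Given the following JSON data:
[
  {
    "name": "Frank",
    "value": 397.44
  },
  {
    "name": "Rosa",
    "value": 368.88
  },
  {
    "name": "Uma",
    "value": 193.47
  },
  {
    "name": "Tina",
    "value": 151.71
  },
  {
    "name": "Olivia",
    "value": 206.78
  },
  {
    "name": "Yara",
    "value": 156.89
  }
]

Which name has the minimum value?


Comparing values:
  Frank: 397.44
  Rosa: 368.88
  Uma: 193.47
  Tina: 151.71
  Olivia: 206.78
  Yara: 156.89
Minimum: Tina (151.71)

ANSWER: Tina


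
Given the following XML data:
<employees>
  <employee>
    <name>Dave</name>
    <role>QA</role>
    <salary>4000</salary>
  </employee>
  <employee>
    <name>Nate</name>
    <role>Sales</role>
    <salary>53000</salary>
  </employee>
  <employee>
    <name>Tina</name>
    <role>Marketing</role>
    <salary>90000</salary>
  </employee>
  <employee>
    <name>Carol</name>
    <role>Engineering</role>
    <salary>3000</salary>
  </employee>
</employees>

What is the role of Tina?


Searching for <employee> with <name>Tina</name>
Found at position 3
<role>Marketing</role>

ANSWER: Marketing


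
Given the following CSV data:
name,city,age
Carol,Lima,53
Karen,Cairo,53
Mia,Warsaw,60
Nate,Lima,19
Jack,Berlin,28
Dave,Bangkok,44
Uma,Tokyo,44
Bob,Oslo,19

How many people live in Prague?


Scanning city column for 'Prague':
Total matches: 0

ANSWER: 0


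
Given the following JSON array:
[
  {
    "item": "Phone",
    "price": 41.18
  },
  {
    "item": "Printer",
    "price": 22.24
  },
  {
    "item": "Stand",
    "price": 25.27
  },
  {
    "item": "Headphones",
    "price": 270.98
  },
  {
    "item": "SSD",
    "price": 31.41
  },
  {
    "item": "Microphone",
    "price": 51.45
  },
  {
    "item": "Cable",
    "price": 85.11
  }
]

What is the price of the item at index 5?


Array index 5 -> Microphone
price = 51.45

ANSWER: 51.45


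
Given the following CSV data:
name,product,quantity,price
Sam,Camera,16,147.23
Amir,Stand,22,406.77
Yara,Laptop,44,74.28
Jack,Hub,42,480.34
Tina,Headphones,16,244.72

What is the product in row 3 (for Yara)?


Row 3: Yara
Column 'product' = Laptop

ANSWER: Laptop


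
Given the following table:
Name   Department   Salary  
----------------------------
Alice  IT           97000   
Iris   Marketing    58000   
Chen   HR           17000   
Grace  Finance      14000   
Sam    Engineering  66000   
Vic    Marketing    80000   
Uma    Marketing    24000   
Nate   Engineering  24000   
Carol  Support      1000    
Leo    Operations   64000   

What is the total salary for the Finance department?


Finance department members:
  Grace: 14000
Total = 14000 = 14000

ANSWER: 14000


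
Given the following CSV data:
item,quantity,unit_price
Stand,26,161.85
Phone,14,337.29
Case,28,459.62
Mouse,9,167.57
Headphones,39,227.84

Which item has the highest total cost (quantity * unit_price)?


Computing row totals:
  Stand: 4208.1
  Phone: 4722.06
  Case: 12869.36
  Mouse: 1508.13
  Headphones: 8885.76
Maximum: Case (12869.36)

ANSWER: Case


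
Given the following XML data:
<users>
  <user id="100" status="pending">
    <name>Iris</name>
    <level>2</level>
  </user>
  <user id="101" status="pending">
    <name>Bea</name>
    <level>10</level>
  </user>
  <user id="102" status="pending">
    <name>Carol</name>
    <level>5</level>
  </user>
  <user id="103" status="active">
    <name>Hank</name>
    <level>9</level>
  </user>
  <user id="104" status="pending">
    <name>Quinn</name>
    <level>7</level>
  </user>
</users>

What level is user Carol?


Finding user: Carol
<level>5</level>

ANSWER: 5


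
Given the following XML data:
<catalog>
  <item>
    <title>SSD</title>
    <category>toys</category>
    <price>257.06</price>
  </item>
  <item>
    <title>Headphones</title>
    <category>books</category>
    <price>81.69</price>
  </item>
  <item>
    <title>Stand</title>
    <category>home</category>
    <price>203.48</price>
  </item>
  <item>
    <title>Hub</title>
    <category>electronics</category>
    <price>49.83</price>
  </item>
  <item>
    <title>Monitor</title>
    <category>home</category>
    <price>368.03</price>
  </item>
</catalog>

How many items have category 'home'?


Scanning <item> elements for <category>home</category>:
  Item 3: Stand -> MATCH
  Item 5: Monitor -> MATCH
Count: 2

ANSWER: 2


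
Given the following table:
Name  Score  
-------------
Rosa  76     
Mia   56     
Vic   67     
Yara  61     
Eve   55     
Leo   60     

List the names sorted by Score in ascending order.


Sorting by Score (ascending):
  Eve: 55
  Mia: 56
  Leo: 60
  Yara: 61
  Vic: 67
  Rosa: 76


ANSWER: Eve, Mia, Leo, Yara, Vic, Rosa


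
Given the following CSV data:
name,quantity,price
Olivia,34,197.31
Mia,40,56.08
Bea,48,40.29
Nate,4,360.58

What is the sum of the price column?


Values in 'price' column:
  Row 1: 197.31
  Row 2: 56.08
  Row 3: 40.29
  Row 4: 360.58
Sum = 197.31 + 56.08 + 40.29 + 360.58 = 654.26

ANSWER: 654.26


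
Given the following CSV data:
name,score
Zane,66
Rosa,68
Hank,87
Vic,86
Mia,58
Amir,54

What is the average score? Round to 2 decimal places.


Scores: 66, 68, 87, 86, 58, 54
Sum = 419
Count = 6
Average = 419 / 6 = 69.83

ANSWER: 69.83


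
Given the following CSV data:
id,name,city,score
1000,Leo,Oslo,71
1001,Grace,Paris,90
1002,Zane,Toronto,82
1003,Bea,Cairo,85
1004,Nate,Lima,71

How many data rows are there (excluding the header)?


Counting rows (excluding header):
Header: id,name,city,score
Data rows: 5

ANSWER: 5


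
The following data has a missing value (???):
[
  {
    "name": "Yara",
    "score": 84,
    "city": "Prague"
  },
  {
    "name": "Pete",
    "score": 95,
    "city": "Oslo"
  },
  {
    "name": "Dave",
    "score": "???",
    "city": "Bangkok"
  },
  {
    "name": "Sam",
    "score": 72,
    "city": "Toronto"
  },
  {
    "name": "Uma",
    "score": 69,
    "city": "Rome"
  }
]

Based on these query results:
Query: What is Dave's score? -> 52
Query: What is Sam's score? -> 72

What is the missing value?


The missing value is Dave's score
From query: Dave's score = 52

ANSWER: 52


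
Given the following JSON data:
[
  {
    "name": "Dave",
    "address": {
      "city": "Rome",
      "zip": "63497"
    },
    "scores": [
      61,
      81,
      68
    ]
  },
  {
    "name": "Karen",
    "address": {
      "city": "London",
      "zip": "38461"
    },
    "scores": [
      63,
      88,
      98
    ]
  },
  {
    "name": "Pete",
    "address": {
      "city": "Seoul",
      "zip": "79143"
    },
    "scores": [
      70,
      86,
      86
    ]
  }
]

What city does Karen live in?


Path: records[1].address.city
Value: London

ANSWER: London


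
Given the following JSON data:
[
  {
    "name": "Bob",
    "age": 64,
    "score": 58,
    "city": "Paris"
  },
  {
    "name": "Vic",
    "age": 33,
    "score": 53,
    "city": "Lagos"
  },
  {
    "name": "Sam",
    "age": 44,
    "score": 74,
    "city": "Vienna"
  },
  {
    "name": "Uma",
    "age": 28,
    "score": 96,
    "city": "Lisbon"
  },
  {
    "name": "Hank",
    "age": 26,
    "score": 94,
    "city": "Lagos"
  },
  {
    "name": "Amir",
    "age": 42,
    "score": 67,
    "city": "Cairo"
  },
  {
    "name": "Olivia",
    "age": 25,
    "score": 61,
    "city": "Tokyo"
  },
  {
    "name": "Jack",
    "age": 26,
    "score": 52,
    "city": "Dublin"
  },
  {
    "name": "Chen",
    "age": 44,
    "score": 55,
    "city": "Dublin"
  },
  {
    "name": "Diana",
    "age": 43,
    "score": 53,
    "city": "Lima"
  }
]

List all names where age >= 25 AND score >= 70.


Checking both conditions:
  Bob (age=64, score=58) -> no
  Vic (age=33, score=53) -> no
  Sam (age=44, score=74) -> YES
  Uma (age=28, score=96) -> YES
  Hank (age=26, score=94) -> YES
  Amir (age=42, score=67) -> no
  Olivia (age=25, score=61) -> no
  Jack (age=26, score=52) -> no
  Chen (age=44, score=55) -> no
  Diana (age=43, score=53) -> no


ANSWER: Sam, Uma, Hank


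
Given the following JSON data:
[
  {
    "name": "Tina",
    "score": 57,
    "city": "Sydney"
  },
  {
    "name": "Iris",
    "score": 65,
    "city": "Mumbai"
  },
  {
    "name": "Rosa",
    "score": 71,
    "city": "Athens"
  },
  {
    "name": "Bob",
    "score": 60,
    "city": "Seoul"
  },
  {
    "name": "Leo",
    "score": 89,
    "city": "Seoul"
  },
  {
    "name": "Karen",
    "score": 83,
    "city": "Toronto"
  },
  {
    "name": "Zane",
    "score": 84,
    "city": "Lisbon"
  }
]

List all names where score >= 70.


Filtering records where score >= 70:
  Tina (score=57) -> no
  Iris (score=65) -> no
  Rosa (score=71) -> YES
  Bob (score=60) -> no
  Leo (score=89) -> YES
  Karen (score=83) -> YES
  Zane (score=84) -> YES


ANSWER: Rosa, Leo, Karen, Zane


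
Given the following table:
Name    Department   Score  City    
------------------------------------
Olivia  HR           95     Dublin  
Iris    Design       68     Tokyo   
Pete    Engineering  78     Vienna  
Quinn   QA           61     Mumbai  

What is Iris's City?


Row 2: Iris
City = Tokyo

ANSWER: Tokyo


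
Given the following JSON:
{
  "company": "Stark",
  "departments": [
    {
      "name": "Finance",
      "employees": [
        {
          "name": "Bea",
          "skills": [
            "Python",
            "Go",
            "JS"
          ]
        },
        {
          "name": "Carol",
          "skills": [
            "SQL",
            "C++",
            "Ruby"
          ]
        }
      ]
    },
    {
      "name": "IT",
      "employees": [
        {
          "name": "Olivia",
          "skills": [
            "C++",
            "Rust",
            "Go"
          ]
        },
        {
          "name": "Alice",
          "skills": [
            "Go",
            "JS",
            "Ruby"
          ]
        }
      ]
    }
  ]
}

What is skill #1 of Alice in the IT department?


Path: departments[1].employees[1].skills[0]
Value: Go

ANSWER: Go


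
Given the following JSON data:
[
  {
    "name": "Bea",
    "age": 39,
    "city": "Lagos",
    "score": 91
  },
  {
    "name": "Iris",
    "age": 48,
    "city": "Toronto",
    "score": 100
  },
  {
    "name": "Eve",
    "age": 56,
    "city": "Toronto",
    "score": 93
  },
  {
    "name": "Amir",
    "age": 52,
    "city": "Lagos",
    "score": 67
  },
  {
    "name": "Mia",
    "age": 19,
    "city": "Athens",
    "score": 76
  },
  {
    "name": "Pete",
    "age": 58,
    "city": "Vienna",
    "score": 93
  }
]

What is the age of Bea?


Looking up record where name = Bea
Record index: 0
Field 'age' = 39

ANSWER: 39


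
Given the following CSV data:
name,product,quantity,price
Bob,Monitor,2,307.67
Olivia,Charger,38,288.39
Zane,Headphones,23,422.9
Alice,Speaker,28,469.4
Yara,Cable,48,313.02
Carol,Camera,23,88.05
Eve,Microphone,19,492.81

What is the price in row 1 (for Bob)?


Row 1: Bob
Column 'price' = 307.67

ANSWER: 307.67


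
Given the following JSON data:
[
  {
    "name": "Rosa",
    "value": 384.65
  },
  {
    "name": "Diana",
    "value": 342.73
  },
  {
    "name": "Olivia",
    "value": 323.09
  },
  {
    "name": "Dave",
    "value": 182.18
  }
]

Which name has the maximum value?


Comparing values:
  Rosa: 384.65
  Diana: 342.73
  Olivia: 323.09
  Dave: 182.18
Maximum: Rosa (384.65)

ANSWER: Rosa


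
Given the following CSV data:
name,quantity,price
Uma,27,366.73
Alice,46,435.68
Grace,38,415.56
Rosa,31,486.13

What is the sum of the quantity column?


Values in 'quantity' column:
  Row 1: 27
  Row 2: 46
  Row 3: 38
  Row 4: 31
Sum = 27 + 46 + 38 + 31 = 142

ANSWER: 142


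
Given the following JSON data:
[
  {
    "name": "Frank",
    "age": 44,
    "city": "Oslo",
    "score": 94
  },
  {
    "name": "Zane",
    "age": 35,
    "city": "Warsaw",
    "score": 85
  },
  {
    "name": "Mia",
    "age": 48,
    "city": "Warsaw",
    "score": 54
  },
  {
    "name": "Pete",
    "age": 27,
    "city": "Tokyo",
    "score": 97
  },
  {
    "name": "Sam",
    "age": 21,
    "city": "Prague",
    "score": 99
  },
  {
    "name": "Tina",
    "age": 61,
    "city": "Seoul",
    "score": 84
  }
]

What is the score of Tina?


Looking up record where name = Tina
Record index: 5
Field 'score' = 84

ANSWER: 84


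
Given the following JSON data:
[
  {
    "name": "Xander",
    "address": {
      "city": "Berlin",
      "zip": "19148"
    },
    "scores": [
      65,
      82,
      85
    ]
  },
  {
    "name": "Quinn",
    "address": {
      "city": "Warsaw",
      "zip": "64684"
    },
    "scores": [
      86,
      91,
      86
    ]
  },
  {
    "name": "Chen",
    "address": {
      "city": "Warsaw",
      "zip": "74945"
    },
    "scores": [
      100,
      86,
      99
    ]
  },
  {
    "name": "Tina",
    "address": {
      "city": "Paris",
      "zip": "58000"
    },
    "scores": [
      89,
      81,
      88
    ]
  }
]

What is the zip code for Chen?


Path: records[2].address.zip
Value: 74945

ANSWER: 74945


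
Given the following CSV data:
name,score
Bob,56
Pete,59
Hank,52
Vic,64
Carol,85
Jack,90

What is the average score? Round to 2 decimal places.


Scores: 56, 59, 52, 64, 85, 90
Sum = 406
Count = 6
Average = 406 / 6 = 67.67

ANSWER: 67.67


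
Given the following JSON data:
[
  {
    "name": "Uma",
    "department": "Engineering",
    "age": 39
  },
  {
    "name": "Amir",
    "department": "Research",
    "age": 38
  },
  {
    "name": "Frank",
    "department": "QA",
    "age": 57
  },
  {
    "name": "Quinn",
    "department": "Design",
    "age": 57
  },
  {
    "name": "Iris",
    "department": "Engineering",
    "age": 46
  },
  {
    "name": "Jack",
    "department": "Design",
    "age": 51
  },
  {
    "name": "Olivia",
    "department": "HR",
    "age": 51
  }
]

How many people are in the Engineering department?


Scanning records for department = Engineering
  Record 0: Uma
  Record 4: Iris
Count: 2

ANSWER: 2


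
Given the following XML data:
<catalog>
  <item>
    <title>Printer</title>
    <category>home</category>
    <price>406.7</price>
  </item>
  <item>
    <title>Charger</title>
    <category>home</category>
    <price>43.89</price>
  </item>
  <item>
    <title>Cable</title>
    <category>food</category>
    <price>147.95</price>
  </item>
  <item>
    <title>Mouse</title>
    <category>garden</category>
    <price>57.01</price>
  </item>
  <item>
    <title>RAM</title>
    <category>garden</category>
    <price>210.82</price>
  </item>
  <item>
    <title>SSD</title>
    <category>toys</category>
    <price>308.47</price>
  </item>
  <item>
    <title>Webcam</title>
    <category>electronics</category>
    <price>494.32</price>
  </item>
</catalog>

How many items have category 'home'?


Scanning <item> elements for <category>home</category>:
  Item 1: Printer -> MATCH
  Item 2: Charger -> MATCH
Count: 2

ANSWER: 2


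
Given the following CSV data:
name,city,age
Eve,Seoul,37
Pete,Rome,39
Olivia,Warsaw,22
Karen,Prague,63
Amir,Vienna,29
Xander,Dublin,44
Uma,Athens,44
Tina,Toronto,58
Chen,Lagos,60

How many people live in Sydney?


Scanning city column for 'Sydney':
Total matches: 0

ANSWER: 0


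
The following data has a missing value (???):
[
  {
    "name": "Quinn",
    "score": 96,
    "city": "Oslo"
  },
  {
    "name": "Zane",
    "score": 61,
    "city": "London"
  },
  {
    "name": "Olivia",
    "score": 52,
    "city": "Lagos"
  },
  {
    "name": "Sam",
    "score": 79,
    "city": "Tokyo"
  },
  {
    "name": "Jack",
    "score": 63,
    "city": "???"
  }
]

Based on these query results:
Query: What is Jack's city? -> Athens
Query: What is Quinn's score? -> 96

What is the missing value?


The missing value is Jack's city
From query: Jack's city = Athens

ANSWER: Athens


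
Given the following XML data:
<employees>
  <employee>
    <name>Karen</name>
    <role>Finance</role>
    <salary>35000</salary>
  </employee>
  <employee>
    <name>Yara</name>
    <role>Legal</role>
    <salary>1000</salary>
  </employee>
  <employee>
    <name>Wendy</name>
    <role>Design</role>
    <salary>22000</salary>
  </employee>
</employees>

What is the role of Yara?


Searching for <employee> with <name>Yara</name>
Found at position 2
<role>Legal</role>

ANSWER: Legal


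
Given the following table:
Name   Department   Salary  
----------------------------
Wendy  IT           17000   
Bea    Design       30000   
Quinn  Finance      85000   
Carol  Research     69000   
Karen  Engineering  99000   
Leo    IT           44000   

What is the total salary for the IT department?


IT department members:
  Wendy: 17000
  Leo: 44000
Total = 17000 + 44000 = 61000

ANSWER: 61000


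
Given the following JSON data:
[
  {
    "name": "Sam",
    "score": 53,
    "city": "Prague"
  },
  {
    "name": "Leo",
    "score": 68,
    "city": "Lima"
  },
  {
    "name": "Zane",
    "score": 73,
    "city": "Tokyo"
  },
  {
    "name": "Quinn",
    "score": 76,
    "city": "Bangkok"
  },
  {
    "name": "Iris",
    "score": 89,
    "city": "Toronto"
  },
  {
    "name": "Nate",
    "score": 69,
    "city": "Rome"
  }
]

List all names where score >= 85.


Filtering records where score >= 85:
  Sam (score=53) -> no
  Leo (score=68) -> no
  Zane (score=73) -> no
  Quinn (score=76) -> no
  Iris (score=89) -> YES
  Nate (score=69) -> no


ANSWER: Iris


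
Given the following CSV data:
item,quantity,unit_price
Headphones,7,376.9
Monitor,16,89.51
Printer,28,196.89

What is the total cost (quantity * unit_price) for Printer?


Row: Printer
quantity = 28
unit_price = 196.89
total = 28 * 196.89 = 5512.92

ANSWER: 5512.92


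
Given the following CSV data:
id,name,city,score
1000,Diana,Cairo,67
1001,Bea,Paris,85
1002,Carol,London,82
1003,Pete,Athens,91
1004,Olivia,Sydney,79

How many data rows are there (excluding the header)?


Counting rows (excluding header):
Header: id,name,city,score
Data rows: 5

ANSWER: 5


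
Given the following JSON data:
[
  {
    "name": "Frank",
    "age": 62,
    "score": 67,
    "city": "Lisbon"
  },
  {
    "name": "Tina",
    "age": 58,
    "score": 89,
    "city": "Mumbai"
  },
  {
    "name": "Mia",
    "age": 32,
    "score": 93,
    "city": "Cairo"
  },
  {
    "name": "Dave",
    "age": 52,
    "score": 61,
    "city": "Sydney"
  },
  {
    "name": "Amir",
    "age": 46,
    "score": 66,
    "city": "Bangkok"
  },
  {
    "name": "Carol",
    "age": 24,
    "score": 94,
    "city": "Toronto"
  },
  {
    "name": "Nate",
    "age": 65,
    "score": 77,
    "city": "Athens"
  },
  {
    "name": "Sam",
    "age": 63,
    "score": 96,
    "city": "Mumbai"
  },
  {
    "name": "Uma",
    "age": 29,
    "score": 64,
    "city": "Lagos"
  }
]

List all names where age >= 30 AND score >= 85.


Checking both conditions:
  Frank (age=62, score=67) -> no
  Tina (age=58, score=89) -> YES
  Mia (age=32, score=93) -> YES
  Dave (age=52, score=61) -> no
  Amir (age=46, score=66) -> no
  Carol (age=24, score=94) -> no
  Nate (age=65, score=77) -> no
  Sam (age=63, score=96) -> YES
  Uma (age=29, score=64) -> no


ANSWER: Tina, Mia, Sam


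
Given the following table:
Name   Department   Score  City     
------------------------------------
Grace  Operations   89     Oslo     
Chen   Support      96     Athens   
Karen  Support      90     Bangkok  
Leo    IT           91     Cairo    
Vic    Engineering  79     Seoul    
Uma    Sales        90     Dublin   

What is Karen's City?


Row 3: Karen
City = Bangkok

ANSWER: Bangkok


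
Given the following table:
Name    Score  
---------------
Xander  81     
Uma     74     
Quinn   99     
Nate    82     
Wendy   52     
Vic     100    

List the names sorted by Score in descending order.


Sorting by Score (descending):
  Vic: 100
  Quinn: 99
  Nate: 82
  Xander: 81
  Uma: 74
  Wendy: 52


ANSWER: Vic, Quinn, Nate, Xander, Uma, Wendy


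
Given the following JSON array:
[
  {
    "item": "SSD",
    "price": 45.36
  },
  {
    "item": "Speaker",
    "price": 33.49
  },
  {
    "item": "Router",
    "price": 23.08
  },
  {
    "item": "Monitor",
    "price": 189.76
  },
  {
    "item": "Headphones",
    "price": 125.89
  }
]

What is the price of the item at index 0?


Array index 0 -> SSD
price = 45.36

ANSWER: 45.36


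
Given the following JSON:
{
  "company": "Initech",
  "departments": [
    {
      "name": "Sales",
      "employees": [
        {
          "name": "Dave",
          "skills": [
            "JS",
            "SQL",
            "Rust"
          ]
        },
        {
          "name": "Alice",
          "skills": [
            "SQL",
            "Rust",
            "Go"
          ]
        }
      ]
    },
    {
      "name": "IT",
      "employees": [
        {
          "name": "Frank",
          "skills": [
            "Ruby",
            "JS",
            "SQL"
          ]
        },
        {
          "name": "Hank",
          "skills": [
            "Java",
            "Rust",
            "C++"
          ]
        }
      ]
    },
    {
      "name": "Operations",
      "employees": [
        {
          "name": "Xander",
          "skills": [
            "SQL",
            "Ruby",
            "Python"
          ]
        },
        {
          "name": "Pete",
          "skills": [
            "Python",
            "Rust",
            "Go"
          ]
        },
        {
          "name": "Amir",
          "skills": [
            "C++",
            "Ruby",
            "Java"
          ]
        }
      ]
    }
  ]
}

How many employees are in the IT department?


Path: departments[1].employees
Count: 2

ANSWER: 2


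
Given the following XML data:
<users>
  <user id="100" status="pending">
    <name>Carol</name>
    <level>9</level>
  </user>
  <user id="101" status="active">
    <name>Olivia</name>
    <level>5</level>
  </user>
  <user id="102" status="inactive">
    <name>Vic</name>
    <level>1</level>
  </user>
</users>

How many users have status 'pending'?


Counting users with status='pending':
  Carol (id=100) -> MATCH
Count: 1

ANSWER: 1


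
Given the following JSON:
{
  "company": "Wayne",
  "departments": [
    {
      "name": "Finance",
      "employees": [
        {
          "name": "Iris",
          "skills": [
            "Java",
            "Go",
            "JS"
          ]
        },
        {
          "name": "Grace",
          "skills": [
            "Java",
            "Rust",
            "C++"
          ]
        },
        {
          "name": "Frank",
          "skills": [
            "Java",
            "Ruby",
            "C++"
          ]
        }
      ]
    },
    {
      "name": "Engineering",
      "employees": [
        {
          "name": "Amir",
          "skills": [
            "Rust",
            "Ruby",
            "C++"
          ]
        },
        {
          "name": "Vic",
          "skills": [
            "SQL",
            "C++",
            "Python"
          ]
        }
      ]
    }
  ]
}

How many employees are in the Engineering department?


Path: departments[1].employees
Count: 2

ANSWER: 2


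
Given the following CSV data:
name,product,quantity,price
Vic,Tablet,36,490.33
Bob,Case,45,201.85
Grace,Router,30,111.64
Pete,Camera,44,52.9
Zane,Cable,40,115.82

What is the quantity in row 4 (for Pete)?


Row 4: Pete
Column 'quantity' = 44

ANSWER: 44


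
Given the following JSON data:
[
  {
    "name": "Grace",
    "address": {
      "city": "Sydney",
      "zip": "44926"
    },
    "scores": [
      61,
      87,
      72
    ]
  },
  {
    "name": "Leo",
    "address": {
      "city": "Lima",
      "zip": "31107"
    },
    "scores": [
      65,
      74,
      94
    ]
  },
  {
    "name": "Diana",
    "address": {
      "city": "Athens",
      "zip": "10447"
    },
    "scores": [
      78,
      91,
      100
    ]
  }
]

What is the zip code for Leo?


Path: records[1].address.zip
Value: 31107

ANSWER: 31107


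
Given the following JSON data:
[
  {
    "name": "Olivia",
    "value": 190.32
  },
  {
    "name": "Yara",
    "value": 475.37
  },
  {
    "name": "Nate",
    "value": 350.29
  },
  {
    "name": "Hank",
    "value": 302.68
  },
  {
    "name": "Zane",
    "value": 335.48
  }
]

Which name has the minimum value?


Comparing values:
  Olivia: 190.32
  Yara: 475.37
  Nate: 350.29
  Hank: 302.68
  Zane: 335.48
Minimum: Olivia (190.32)

ANSWER: Olivia


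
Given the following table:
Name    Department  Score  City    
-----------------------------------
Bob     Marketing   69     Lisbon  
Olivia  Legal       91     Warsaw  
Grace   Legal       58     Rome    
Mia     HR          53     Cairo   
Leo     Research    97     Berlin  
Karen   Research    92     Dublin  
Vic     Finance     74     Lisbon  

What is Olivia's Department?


Row 2: Olivia
Department = Legal

ANSWER: Legal
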